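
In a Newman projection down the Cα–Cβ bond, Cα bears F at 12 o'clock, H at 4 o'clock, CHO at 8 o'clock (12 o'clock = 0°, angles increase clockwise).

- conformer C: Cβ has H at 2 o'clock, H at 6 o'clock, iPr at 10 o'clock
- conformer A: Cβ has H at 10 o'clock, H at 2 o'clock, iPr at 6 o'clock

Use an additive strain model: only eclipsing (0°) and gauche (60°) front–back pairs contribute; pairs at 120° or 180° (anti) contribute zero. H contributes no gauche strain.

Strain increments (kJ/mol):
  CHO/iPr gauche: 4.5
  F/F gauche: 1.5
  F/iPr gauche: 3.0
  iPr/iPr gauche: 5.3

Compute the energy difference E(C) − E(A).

+3.0 kJ/mol

C (staggered): F–iPr gauche, CHO–iPr gauche; 3.0 + 4.5 = 7.5 kJ/mol.
A (staggered): CHO–iPr gauche; 4.5 = 4.5 kJ/mol.
E(C) − E(A) = 7.5 − 4.5 = +3.0 kJ/mol.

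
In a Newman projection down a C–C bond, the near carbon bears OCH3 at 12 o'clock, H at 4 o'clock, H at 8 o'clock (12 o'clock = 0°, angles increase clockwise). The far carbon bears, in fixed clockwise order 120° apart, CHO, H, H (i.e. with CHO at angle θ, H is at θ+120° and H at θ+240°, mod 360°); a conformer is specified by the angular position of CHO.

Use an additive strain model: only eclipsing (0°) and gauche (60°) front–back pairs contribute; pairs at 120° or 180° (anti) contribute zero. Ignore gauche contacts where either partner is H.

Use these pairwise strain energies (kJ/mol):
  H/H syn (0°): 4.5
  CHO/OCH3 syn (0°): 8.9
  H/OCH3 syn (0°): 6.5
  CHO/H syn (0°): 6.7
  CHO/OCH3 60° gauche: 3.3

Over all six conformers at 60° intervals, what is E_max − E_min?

CHO at 0° (eclipsed): OCH3(0°)/CHO(0°) eclipsed 8.9; H(120°)/H(120°) eclipsed 4.5; H(240°)/H(240°) eclipsed 4.5 → 17.9 kJ/mol.
CHO at 60° (staggered): OCH3(0°)/CHO(60°) gauche 3.3 → 3.3 kJ/mol.
CHO at 120° (eclipsed): OCH3(0°)/H(0°) eclipsed 6.5; H(120°)/CHO(120°) eclipsed 6.7; H(240°)/H(240°) eclipsed 4.5 → 17.7 kJ/mol.
CHO at 180° (staggered): no non-H gauche contacts → 0.0 kJ/mol.
CHO at 240° (eclipsed): OCH3(0°)/H(0°) eclipsed 6.5; H(120°)/H(120°) eclipsed 4.5; H(240°)/CHO(240°) eclipsed 6.7 → 17.7 kJ/mol.
CHO at 300° (staggered): OCH3(0°)/CHO(300°) gauche 3.3 → 3.3 kJ/mol.
Max at 0° (17.9 kJ/mol), min at 180° (0.0 kJ/mol); barrier = 17.9 kJ/mol.

17.9 kJ/mol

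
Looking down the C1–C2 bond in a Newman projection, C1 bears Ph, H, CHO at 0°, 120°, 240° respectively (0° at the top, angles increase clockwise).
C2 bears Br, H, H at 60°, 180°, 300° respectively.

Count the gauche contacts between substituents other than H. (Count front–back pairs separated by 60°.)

1

Non-H gauche pairs: Ph(0°)/Br(60°) — 1 interaction.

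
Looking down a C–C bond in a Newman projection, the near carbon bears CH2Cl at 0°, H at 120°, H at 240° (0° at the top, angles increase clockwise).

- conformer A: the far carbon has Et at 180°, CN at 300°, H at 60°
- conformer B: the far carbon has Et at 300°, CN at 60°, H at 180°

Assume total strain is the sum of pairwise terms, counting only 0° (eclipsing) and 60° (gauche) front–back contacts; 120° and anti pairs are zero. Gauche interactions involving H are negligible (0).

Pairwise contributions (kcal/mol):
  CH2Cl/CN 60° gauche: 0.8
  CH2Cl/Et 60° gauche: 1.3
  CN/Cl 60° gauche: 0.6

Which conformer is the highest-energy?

A (staggered): CH2Cl–CN gauche; 0.8 = 0.8 kcal/mol.
B (staggered): CH2Cl–Et gauche, CH2Cl–CN gauche; 1.3 + 0.8 = 2.1 kcal/mol.
B has the highest total (2.1 kcal/mol).

B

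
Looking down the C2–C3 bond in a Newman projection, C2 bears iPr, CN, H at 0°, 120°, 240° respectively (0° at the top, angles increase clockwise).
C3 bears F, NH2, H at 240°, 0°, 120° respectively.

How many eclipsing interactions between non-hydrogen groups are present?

1

Non-H eclipsing pairs: iPr(0°)/NH2(0°) — 1 interaction.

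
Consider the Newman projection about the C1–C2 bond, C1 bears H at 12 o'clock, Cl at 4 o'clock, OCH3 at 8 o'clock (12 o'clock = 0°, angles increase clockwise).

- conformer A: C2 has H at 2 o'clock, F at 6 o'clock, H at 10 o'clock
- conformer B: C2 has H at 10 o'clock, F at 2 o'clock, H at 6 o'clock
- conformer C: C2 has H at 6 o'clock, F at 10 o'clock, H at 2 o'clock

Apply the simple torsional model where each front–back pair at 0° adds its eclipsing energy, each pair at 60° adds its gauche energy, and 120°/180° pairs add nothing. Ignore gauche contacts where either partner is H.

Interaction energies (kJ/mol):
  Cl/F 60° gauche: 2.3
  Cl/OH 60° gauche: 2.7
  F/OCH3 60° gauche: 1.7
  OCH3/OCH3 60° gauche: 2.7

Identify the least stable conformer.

A

A (staggered): Cl(120°)/F(180°) gauche 2.3; OCH3(240°)/F(180°) gauche 1.7 → 4.0 kJ/mol.
B (staggered): Cl(120°)/F(60°) gauche 2.3 → 2.3 kJ/mol.
C (staggered): OCH3(240°)/F(300°) gauche 1.7 → 1.7 kJ/mol.
A has the highest total (4.0 kJ/mol).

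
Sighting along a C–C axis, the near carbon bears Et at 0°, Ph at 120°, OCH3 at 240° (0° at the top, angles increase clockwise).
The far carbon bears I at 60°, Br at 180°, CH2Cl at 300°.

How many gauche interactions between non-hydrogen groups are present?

Non-H gauche pairs: Et(0°)/I(60°); Et(0°)/CH2Cl(300°); Ph(120°)/I(60°); Ph(120°)/Br(180°); OCH3(240°)/Br(180°); OCH3(240°)/CH2Cl(300°) — 6 interactions.

6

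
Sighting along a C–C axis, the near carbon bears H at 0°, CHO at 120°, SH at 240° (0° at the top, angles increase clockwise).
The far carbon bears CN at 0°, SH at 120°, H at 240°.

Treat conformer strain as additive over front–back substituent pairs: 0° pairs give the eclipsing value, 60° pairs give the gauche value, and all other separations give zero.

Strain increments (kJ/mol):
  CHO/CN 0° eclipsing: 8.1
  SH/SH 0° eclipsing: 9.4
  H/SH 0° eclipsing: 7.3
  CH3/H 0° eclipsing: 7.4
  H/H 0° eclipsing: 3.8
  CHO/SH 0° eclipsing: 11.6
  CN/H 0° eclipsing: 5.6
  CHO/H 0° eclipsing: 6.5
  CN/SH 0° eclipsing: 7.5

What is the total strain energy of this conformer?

This conformer (eclipsed): H(0°)/CN(0°) eclipsed 5.6; CHO(120°)/SH(120°) eclipsed 11.6; SH(240°)/H(240°) eclipsed 7.3 → 24.5 kJ/mol.

24.5 kJ/mol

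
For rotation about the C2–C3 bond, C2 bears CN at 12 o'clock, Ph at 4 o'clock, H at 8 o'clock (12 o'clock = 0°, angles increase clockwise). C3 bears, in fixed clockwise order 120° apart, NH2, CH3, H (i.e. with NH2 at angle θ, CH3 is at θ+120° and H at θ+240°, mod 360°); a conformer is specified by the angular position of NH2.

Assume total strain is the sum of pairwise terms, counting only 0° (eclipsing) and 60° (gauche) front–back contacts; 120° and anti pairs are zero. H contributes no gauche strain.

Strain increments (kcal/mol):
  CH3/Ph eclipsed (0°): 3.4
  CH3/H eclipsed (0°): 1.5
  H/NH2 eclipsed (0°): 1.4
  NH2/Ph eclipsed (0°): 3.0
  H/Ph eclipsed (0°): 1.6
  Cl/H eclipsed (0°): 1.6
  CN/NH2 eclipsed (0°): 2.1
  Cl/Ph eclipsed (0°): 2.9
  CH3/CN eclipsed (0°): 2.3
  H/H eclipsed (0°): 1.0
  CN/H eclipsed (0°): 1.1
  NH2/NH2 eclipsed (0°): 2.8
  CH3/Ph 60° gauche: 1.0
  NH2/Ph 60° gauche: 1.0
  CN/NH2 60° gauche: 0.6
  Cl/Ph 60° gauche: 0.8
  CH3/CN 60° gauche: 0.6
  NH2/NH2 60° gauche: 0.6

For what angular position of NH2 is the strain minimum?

180°

NH2 at 0° is eclipsed. CN at 0° is eclipsed with NH2 at 0° (2.1); Ph at 120° is eclipsed with CH3 at 120° (3.4); H at 240° is eclipsed with H at 240° (1.0). Total 6.5 kcal/mol.
NH2 at 60° is staggered. CN at 0° is gauche with NH2 at 60° (0.6); Ph at 120° is gauche with NH2 at 60° (1.0); Ph at 120° is gauche with CH3 at 180° (1.0). Total 2.6 kcal/mol.
NH2 at 120° is eclipsed. CN at 0° is eclipsed with H at 0° (1.1); Ph at 120° is eclipsed with NH2 at 120° (3.0); H at 240° is eclipsed with CH3 at 240° (1.5). Total 5.6 kcal/mol.
NH2 at 180° is staggered. CN at 0° is gauche with CH3 at 300° (0.6); Ph at 120° is gauche with NH2 at 180° (1.0). Total 1.6 kcal/mol.
NH2 at 240° is eclipsed. CN at 0° is eclipsed with CH3 at 0° (2.3); Ph at 120° is eclipsed with H at 120° (1.6); H at 240° is eclipsed with NH2 at 240° (1.4). Total 5.3 kcal/mol.
NH2 at 300° is staggered. CN at 0° is gauche with NH2 at 300° (0.6); CN at 0° is gauche with CH3 at 60° (0.6); Ph at 120° is gauche with CH3 at 60° (1.0). Total 2.2 kcal/mol.
The minimum (1.6 kcal/mol) occurs with NH2 at 180°.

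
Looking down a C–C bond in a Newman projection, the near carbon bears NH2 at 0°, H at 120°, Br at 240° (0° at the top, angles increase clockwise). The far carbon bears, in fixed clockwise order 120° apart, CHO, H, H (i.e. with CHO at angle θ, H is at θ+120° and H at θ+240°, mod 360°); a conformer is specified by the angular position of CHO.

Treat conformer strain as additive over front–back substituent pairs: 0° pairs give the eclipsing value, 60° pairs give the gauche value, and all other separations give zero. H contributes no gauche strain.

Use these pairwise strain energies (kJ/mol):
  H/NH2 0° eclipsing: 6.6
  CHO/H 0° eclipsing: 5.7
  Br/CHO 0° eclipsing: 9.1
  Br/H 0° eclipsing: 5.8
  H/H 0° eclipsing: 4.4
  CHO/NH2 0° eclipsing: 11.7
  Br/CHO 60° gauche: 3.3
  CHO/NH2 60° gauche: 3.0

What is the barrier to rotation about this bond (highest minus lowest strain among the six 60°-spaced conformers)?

CHO at 0° (eclipsed): NH2–CHO eclipsed, H–H eclipsed, Br–H eclipsed; 11.7 + 4.4 + 5.8 = 21.9 kJ/mol.
CHO at 60° (staggered): NH2–CHO gauche; 3.0 = 3.0 kJ/mol.
CHO at 120° (eclipsed): NH2–H eclipsed, H–CHO eclipsed, Br–H eclipsed; 6.6 + 5.7 + 5.8 = 18.1 kJ/mol.
CHO at 180° (staggered): Br–CHO gauche; 3.3 = 3.3 kJ/mol.
CHO at 240° (eclipsed): NH2–H eclipsed, H–H eclipsed, Br–CHO eclipsed; 6.6 + 4.4 + 9.1 = 20.1 kJ/mol.
CHO at 300° (staggered): NH2–CHO gauche, Br–CHO gauche; 3.0 + 3.3 = 6.3 kJ/mol.
Max at 0° (21.9 kJ/mol), min at 60° (3.0 kJ/mol); barrier = 18.9 kJ/mol.

18.9 kJ/mol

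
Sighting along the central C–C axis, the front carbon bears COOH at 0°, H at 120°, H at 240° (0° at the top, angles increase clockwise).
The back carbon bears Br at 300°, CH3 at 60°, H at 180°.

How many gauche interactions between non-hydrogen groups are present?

2

Non-H gauche pairs: COOH(0°)/Br(300°); COOH(0°)/CH3(60°) — 2 interactions.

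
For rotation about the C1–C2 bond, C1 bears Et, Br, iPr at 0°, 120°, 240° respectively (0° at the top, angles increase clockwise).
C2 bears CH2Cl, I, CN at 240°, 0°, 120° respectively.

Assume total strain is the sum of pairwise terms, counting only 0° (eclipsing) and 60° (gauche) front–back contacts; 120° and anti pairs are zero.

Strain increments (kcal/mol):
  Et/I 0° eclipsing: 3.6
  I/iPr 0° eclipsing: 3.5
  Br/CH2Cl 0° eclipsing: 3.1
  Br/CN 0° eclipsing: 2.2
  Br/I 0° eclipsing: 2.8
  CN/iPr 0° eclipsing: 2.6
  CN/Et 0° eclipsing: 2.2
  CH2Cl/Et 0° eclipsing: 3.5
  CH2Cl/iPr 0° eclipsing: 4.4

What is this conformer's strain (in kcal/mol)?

This conformer (eclipsed): Et–I eclipsed, Br–CN eclipsed, iPr–CH2Cl eclipsed; 3.6 + 2.2 + 4.4 = 10.2 kcal/mol.

10.2 kcal/mol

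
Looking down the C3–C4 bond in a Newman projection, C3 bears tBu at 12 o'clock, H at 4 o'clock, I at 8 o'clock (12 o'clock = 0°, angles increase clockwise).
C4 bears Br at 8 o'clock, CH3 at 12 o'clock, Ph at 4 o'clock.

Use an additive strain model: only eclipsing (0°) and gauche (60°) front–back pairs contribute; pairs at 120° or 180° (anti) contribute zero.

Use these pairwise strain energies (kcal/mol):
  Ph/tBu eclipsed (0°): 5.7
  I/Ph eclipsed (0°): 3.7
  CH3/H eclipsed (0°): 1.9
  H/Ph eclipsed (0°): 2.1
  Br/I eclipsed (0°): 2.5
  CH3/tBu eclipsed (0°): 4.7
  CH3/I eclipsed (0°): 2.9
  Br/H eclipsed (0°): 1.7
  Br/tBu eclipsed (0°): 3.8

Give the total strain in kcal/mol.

This conformer (eclipsed): tBu–CH3 eclipsed, H–Ph eclipsed, I–Br eclipsed; 4.7 + 2.1 + 2.5 = 9.3 kcal/mol.

9.3 kcal/mol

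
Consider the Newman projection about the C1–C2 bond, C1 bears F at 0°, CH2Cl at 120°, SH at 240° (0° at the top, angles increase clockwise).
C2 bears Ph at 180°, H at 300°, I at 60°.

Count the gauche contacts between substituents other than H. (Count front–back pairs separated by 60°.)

Non-H gauche pairs: F(0°)/I(60°); CH2Cl(120°)/Ph(180°); CH2Cl(120°)/I(60°); SH(240°)/Ph(180°) — 4 interactions.

4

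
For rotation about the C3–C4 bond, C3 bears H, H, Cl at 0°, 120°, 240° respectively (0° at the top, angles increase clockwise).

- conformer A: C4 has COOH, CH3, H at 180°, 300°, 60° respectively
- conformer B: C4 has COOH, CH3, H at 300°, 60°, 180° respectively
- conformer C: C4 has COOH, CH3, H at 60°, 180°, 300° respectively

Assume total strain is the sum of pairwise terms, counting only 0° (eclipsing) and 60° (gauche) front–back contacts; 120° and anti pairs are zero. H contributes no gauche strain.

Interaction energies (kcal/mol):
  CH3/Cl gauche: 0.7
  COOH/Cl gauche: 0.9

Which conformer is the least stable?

A

A (staggered): Cl(240°)/COOH(180°) gauche 0.9; Cl(240°)/CH3(300°) gauche 0.7 → 1.6 kcal/mol.
B (staggered): Cl(240°)/COOH(300°) gauche 0.9 → 0.9 kcal/mol.
C (staggered): Cl(240°)/CH3(180°) gauche 0.7 → 0.7 kcal/mol.
A has the highest total (1.6 kcal/mol).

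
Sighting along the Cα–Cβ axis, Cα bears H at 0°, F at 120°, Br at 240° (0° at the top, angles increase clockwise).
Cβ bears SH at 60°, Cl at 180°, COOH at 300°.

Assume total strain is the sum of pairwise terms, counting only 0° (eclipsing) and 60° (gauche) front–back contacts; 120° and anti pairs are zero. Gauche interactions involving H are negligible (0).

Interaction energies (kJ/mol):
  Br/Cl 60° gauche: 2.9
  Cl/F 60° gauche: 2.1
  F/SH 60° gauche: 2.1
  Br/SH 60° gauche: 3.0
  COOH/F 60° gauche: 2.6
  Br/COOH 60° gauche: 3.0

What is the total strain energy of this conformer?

This conformer (staggered): F–SH gauche, F–Cl gauche, Br–Cl gauche, Br–COOH gauche; 2.1 + 2.1 + 2.9 + 3.0 = 10.1 kJ/mol.

10.1 kJ/mol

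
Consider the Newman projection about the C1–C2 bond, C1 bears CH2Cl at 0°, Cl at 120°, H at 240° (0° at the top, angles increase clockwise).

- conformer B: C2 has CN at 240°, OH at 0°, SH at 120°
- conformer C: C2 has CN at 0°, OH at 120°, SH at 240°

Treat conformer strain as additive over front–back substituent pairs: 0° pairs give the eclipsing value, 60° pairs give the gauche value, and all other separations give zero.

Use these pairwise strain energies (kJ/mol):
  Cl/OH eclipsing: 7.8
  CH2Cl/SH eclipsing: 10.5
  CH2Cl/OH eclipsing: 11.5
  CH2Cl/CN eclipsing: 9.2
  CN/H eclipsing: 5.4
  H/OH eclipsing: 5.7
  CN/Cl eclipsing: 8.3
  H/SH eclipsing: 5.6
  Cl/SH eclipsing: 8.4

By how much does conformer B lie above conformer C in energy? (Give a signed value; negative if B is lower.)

+2.7 kJ/mol

B (eclipsed): CH2Cl(0°)/OH(0°) eclipsed 11.5; Cl(120°)/SH(120°) eclipsed 8.4; H(240°)/CN(240°) eclipsed 5.4 → 25.3 kJ/mol.
C (eclipsed): CH2Cl(0°)/CN(0°) eclipsed 9.2; Cl(120°)/OH(120°) eclipsed 7.8; H(240°)/SH(240°) eclipsed 5.6 → 22.6 kJ/mol.
E(B) − E(C) = 25.3 − 22.6 = +2.7 kJ/mol.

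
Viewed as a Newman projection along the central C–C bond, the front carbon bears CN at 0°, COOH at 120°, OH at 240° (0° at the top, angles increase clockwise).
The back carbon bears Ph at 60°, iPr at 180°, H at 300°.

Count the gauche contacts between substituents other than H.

Non-H gauche pairs: CN(0°)/Ph(60°); COOH(120°)/Ph(60°); COOH(120°)/iPr(180°); OH(240°)/iPr(180°) — 4 interactions.

4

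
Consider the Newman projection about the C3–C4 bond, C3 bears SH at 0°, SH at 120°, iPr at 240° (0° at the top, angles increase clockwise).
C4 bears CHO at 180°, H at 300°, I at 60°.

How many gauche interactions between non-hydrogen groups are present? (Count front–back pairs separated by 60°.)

Non-H gauche pairs: SH(0°)/I(60°); SH(120°)/CHO(180°); SH(120°)/I(60°); iPr(240°)/CHO(180°) — 4 interactions.

4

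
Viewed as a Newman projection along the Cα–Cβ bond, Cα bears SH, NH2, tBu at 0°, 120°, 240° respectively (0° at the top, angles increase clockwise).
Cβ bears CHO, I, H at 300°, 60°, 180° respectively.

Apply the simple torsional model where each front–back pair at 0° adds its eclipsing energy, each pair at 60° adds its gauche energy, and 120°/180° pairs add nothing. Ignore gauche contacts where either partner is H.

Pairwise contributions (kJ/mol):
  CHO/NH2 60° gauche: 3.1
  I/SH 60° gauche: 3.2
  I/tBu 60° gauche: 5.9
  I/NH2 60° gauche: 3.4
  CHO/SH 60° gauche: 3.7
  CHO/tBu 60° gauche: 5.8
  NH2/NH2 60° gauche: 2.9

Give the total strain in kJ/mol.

This conformer (staggered): SH(0°)/CHO(300°) gauche 3.7; SH(0°)/I(60°) gauche 3.2; NH2(120°)/I(60°) gauche 3.4; tBu(240°)/CHO(300°) gauche 5.8 → 16.1 kJ/mol.

16.1 kJ/mol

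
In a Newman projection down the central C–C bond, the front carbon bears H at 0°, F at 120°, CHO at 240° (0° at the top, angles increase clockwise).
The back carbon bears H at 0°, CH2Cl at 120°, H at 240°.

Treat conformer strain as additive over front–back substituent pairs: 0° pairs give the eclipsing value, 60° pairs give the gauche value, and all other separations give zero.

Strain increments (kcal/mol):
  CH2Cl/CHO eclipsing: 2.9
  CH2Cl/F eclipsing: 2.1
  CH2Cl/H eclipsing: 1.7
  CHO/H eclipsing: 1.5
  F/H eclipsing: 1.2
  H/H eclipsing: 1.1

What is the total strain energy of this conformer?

This conformer (eclipsed): H(0°)/H(0°) eclipsed 1.1; F(120°)/CH2Cl(120°) eclipsed 2.1; CHO(240°)/H(240°) eclipsed 1.5 → 4.7 kcal/mol.

4.7 kcal/mol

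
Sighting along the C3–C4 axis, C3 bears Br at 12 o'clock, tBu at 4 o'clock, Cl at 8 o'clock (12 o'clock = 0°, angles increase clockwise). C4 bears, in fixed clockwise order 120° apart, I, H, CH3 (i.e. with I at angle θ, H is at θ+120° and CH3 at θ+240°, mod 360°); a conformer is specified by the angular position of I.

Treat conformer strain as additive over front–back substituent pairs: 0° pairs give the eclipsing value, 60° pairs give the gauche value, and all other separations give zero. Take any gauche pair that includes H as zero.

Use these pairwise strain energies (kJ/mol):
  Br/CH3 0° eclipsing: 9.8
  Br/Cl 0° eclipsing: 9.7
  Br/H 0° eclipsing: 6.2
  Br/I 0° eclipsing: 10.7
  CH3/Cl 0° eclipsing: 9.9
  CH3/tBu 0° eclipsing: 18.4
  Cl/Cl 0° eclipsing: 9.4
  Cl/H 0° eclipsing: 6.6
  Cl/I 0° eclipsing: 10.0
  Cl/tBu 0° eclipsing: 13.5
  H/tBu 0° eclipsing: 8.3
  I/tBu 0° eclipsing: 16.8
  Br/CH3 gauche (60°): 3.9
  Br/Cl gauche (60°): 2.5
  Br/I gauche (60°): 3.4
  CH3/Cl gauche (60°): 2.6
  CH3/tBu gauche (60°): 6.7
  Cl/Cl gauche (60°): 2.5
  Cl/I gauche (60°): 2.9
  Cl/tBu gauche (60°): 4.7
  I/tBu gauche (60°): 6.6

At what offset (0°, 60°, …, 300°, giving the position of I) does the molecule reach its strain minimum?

I at 0° (eclipsed): Br–I eclipsed, tBu–H eclipsed, Cl–CH3 eclipsed; 10.7 + 8.3 + 9.9 = 28.9 kJ/mol.
I at 60° (staggered): Br–I gauche, Br–CH3 gauche, tBu–I gauche, Cl–CH3 gauche; 3.4 + 3.9 + 6.6 + 2.6 = 16.5 kJ/mol.
I at 120° (eclipsed): Br–CH3 eclipsed, tBu–I eclipsed, Cl–H eclipsed; 9.8 + 16.8 + 6.6 = 33.2 kJ/mol.
I at 180° (staggered): Br–CH3 gauche, tBu–I gauche, tBu–CH3 gauche, Cl–I gauche; 3.9 + 6.6 + 6.7 + 2.9 = 20.1 kJ/mol.
I at 240° (eclipsed): Br–H eclipsed, tBu–CH3 eclipsed, Cl–I eclipsed; 6.2 + 18.4 + 10.0 = 34.6 kJ/mol.
I at 300° (staggered): Br–I gauche, tBu–CH3 gauche, Cl–I gauche, Cl–CH3 gauche; 3.4 + 6.7 + 2.9 + 2.6 = 15.6 kJ/mol.
The minimum (15.6 kJ/mol) occurs with I at 300°.

300°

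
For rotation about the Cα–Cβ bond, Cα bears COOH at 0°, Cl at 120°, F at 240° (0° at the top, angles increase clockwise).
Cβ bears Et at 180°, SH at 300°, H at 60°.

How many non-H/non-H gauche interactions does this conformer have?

Non-H gauche pairs: COOH(0°)/SH(300°); Cl(120°)/Et(180°); F(240°)/Et(180°); F(240°)/SH(300°) — 4 interactions.

4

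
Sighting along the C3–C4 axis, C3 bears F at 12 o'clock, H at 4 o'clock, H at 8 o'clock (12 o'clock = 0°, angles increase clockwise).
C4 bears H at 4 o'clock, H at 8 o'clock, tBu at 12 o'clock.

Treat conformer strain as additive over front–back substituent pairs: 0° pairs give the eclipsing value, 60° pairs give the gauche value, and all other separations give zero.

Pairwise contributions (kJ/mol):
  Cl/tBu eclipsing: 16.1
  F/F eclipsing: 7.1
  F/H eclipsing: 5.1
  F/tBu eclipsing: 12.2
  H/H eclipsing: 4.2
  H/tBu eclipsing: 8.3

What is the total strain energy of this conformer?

20.6 kJ/mol

This conformer (eclipsed): F–tBu eclipsed, H–H eclipsed, H–H eclipsed; 12.2 + 4.2 + 4.2 = 20.6 kJ/mol.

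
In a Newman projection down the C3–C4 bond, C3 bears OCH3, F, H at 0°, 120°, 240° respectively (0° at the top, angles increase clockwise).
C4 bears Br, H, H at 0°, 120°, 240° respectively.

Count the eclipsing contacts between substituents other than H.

1

Non-H eclipsing pairs: OCH3(0°)/Br(0°) — 1 interaction.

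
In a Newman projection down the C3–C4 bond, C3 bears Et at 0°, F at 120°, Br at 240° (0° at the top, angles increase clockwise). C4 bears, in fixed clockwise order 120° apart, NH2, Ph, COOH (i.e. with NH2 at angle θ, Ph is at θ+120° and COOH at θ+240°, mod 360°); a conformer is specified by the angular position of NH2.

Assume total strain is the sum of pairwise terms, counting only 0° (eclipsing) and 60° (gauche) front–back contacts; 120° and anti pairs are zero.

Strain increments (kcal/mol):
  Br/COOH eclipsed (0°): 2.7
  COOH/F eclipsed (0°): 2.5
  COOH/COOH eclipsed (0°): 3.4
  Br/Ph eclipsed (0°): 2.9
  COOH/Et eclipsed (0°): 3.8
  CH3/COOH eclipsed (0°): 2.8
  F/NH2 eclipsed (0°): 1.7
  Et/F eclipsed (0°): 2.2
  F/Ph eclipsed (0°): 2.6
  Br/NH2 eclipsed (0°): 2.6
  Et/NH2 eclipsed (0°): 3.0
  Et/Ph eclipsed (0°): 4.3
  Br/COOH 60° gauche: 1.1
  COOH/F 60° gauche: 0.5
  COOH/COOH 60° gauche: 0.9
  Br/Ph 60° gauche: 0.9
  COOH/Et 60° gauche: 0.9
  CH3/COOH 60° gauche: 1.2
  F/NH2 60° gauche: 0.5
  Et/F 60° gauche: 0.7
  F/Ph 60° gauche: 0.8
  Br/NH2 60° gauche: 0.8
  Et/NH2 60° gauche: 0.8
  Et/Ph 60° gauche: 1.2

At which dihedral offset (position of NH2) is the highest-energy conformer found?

240°

NH2 at 0° (eclipsed): Et–NH2 eclipsed, F–Ph eclipsed, Br–COOH eclipsed; 3.0 + 2.6 + 2.7 = 8.3 kcal/mol.
NH2 at 60° (staggered): Et–NH2 gauche, Et–COOH gauche, F–NH2 gauche, F–Ph gauche, Br–Ph gauche, Br–COOH gauche; 0.8 + 0.9 + 0.5 + 0.8 + 0.9 + 1.1 = 5.0 kcal/mol.
NH2 at 120° (eclipsed): Et–COOH eclipsed, F–NH2 eclipsed, Br–Ph eclipsed; 3.8 + 1.7 + 2.9 = 8.4 kcal/mol.
NH2 at 180° (staggered): Et–Ph gauche, Et–COOH gauche, F–NH2 gauche, F–COOH gauche, Br–NH2 gauche, Br–Ph gauche; 1.2 + 0.9 + 0.5 + 0.5 + 0.8 + 0.9 = 4.8 kcal/mol.
NH2 at 240° (eclipsed): Et–Ph eclipsed, F–COOH eclipsed, Br–NH2 eclipsed; 4.3 + 2.5 + 2.6 = 9.4 kcal/mol.
NH2 at 300° (staggered): Et–NH2 gauche, Et–Ph gauche, F–Ph gauche, F–COOH gauche, Br–NH2 gauche, Br–COOH gauche; 0.8 + 1.2 + 0.8 + 0.5 + 0.8 + 1.1 = 5.2 kcal/mol.
The maximum (9.4 kcal/mol) occurs with NH2 at 240°.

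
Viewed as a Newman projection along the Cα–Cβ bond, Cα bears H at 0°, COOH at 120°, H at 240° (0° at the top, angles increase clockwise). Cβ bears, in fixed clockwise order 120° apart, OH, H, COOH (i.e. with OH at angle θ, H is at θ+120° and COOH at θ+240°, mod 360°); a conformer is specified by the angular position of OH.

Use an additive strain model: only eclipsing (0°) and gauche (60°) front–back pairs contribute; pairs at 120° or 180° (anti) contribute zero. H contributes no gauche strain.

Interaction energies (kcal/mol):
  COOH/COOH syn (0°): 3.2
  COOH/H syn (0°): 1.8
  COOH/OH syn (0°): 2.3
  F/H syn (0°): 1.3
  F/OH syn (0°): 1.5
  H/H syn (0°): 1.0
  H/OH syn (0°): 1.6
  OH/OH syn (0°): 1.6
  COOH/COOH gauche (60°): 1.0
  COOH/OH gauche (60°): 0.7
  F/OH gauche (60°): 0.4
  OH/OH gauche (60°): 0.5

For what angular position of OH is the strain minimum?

60°

OH at 0° (eclipsed): H–OH eclipsed, COOH–H eclipsed, H–COOH eclipsed; 1.6 + 1.8 + 1.8 = 5.2 kcal/mol.
OH at 60° (staggered): COOH–OH gauche; 0.7 = 0.7 kcal/mol.
OH at 120° (eclipsed): H–COOH eclipsed, COOH–OH eclipsed, H–H eclipsed; 1.8 + 2.3 + 1.0 = 5.1 kcal/mol.
OH at 180° (staggered): COOH–OH gauche, COOH–COOH gauche; 0.7 + 1.0 = 1.7 kcal/mol.
OH at 240° (eclipsed): H–H eclipsed, COOH–COOH eclipsed, H–OH eclipsed; 1.0 + 3.2 + 1.6 = 5.8 kcal/mol.
OH at 300° (staggered): COOH–COOH gauche; 1.0 = 1.0 kcal/mol.
The minimum (0.7 kcal/mol) occurs with OH at 60°.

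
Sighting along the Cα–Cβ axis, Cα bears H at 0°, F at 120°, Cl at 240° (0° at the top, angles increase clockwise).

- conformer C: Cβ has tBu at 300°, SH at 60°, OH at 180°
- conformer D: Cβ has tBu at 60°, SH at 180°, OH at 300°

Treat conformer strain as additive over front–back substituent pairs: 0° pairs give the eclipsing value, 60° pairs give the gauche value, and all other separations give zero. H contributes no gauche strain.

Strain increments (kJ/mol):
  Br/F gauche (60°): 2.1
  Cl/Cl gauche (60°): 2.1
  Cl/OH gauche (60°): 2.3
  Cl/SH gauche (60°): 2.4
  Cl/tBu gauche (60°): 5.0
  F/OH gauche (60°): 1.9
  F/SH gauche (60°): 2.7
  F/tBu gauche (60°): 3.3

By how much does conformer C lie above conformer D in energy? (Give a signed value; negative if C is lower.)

C (staggered): F–SH gauche, F–OH gauche, Cl–tBu gauche, Cl–OH gauche; 2.7 + 1.9 + 5.0 + 2.3 = 11.9 kJ/mol.
D (staggered): F–tBu gauche, F–SH gauche, Cl–SH gauche, Cl–OH gauche; 3.3 + 2.7 + 2.4 + 2.3 = 10.7 kJ/mol.
E(C) − E(D) = 11.9 − 10.7 = +1.2 kJ/mol.

+1.2 kJ/mol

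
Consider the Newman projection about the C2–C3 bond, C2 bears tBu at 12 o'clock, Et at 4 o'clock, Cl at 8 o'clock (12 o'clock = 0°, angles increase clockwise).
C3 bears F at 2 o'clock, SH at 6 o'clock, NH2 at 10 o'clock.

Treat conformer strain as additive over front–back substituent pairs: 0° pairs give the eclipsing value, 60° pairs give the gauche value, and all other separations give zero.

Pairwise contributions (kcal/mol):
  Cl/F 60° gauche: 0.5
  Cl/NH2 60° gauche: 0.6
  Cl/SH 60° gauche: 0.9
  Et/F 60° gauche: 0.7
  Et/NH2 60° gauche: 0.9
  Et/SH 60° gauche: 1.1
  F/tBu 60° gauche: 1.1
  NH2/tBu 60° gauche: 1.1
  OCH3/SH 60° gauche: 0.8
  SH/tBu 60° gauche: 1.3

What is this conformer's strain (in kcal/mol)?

5.5 kcal/mol

This conformer is staggered. tBu at 0° is gauche with F at 60° (1.1); tBu at 0° is gauche with NH2 at 300° (1.1); Et at 120° is gauche with F at 60° (0.7); Et at 120° is gauche with SH at 180° (1.1); Cl at 240° is gauche with SH at 180° (0.9); Cl at 240° is gauche with NH2 at 300° (0.6). Total 5.5 kcal/mol.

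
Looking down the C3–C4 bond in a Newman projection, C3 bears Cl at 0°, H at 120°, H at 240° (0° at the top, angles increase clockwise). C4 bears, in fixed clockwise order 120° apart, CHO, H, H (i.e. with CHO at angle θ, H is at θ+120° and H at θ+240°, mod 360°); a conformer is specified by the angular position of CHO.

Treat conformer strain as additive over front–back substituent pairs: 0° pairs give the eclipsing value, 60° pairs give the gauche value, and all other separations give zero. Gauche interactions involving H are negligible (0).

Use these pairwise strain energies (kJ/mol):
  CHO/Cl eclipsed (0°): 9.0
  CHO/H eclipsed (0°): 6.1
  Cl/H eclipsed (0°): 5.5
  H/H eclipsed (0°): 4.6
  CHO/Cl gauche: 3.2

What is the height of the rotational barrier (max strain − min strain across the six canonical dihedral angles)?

CHO at 0° is eclipsed. Cl at 0° is eclipsed with CHO at 0° (9.0); H at 120° is eclipsed with H at 120° (4.6); H at 240° is eclipsed with H at 240° (4.6). Total 18.2 kJ/mol.
CHO at 60° is staggered. Cl at 0° is gauche with CHO at 60° (3.2). Total 3.2 kJ/mol.
CHO at 120° is eclipsed. Cl at 0° is eclipsed with H at 0° (5.5); H at 120° is eclipsed with CHO at 120° (6.1); H at 240° is eclipsed with H at 240° (4.6). Total 16.2 kJ/mol.
CHO at 180° (staggered): no non-H gauche contacts → 0.0 kJ/mol.
CHO at 240° is eclipsed. Cl at 0° is eclipsed with H at 0° (5.5); H at 120° is eclipsed with H at 120° (4.6); H at 240° is eclipsed with CHO at 240° (6.1). Total 16.2 kJ/mol.
CHO at 300° is staggered. Cl at 0° is gauche with CHO at 300° (3.2). Total 3.2 kJ/mol.
Max at 0° (18.2 kJ/mol), min at 180° (0.0 kJ/mol); barrier = 18.2 kJ/mol.

18.2 kJ/mol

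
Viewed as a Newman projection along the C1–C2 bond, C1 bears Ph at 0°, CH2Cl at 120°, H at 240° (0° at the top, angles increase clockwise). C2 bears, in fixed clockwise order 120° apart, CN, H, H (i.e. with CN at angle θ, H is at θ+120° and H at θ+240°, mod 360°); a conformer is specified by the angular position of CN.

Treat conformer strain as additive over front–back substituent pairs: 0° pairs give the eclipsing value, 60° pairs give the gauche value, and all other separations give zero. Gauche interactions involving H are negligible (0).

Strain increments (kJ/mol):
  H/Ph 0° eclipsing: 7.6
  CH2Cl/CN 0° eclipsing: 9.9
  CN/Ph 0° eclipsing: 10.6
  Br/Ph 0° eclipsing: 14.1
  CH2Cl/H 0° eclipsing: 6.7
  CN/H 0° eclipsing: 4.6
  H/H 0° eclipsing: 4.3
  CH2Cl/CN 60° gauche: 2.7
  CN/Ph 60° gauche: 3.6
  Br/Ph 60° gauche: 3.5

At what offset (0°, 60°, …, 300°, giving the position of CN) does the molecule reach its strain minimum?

180°

CN at 0° is eclipsed. Ph at 0° is eclipsed with CN at 0° (10.6); CH2Cl at 120° is eclipsed with H at 120° (6.7); H at 240° is eclipsed with H at 240° (4.3). Total 21.6 kJ/mol.
CN at 60° is staggered. Ph at 0° is gauche with CN at 60° (3.6); CH2Cl at 120° is gauche with CN at 60° (2.7). Total 6.3 kJ/mol.
CN at 120° is eclipsed. Ph at 0° is eclipsed with H at 0° (7.6); CH2Cl at 120° is eclipsed with CN at 120° (9.9); H at 240° is eclipsed with H at 240° (4.3). Total 21.8 kJ/mol.
CN at 180° is staggered. CH2Cl at 120° is gauche with CN at 180° (2.7). Total 2.7 kJ/mol.
CN at 240° is eclipsed. Ph at 0° is eclipsed with H at 0° (7.6); CH2Cl at 120° is eclipsed with H at 120° (6.7); H at 240° is eclipsed with CN at 240° (4.6). Total 18.9 kJ/mol.
CN at 300° is staggered. Ph at 0° is gauche with CN at 300° (3.6). Total 3.6 kJ/mol.
The minimum (2.7 kJ/mol) occurs with CN at 180°.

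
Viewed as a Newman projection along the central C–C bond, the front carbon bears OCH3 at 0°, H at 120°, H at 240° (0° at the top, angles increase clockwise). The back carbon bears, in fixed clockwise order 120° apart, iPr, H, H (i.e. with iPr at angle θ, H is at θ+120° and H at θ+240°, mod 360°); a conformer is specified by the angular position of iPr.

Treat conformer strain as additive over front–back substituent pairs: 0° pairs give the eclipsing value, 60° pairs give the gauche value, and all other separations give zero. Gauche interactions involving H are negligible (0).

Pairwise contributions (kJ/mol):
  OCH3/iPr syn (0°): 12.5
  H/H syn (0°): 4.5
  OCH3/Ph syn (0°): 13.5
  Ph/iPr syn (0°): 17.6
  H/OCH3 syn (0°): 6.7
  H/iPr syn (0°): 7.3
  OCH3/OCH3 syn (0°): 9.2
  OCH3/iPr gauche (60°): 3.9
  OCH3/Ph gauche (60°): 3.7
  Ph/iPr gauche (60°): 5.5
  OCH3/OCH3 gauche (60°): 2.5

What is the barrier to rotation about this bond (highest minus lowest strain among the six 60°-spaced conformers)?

iPr at 0° is eclipsed. OCH3 at 0° is eclipsed with iPr at 0° (12.5); H at 120° is eclipsed with H at 120° (4.5); H at 240° is eclipsed with H at 240° (4.5). Total 21.5 kJ/mol.
iPr at 60° is staggered. OCH3 at 0° is gauche with iPr at 60° (3.9). Total 3.9 kJ/mol.
iPr at 120° is eclipsed. OCH3 at 0° is eclipsed with H at 0° (6.7); H at 120° is eclipsed with iPr at 120° (7.3); H at 240° is eclipsed with H at 240° (4.5). Total 18.5 kJ/mol.
iPr at 180° (staggered): no non-H gauche contacts → 0.0 kJ/mol.
iPr at 240° is eclipsed. OCH3 at 0° is eclipsed with H at 0° (6.7); H at 120° is eclipsed with H at 120° (4.5); H at 240° is eclipsed with iPr at 240° (7.3). Total 18.5 kJ/mol.
iPr at 300° is staggered. OCH3 at 0° is gauche with iPr at 300° (3.9). Total 3.9 kJ/mol.
Max at 0° (21.5 kJ/mol), min at 180° (0.0 kJ/mol); barrier = 21.5 kJ/mol.

21.5 kJ/mol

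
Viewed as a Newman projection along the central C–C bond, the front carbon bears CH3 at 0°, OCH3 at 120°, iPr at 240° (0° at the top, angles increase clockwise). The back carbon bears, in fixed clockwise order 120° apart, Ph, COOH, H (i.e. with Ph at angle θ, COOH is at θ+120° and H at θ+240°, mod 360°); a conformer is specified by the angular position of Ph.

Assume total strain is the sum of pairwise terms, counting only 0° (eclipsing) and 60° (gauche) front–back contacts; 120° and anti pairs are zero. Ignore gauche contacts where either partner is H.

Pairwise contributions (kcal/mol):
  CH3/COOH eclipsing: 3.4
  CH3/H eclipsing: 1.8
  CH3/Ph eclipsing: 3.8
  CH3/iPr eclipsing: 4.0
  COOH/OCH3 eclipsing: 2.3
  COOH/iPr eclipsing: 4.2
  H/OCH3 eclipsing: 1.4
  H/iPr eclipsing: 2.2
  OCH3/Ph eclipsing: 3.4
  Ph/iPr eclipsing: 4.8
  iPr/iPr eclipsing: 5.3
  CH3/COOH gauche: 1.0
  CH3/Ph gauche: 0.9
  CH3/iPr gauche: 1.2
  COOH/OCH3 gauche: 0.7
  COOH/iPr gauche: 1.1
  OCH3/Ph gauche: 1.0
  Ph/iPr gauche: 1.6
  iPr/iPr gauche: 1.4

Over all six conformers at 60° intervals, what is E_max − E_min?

Ph at 0° (eclipsed): CH3(0°)/Ph(0°) eclipsed 3.8; OCH3(120°)/COOH(120°) eclipsed 2.3; iPr(240°)/H(240°) eclipsed 2.2 → 8.3 kcal/mol.
Ph at 60° (staggered): CH3(0°)/Ph(60°) gauche 0.9; OCH3(120°)/Ph(60°) gauche 1.0; OCH3(120°)/COOH(180°) gauche 0.7; iPr(240°)/COOH(180°) gauche 1.1 → 3.7 kcal/mol.
Ph at 120° (eclipsed): CH3(0°)/H(0°) eclipsed 1.8; OCH3(120°)/Ph(120°) eclipsed 3.4; iPr(240°)/COOH(240°) eclipsed 4.2 → 9.4 kcal/mol.
Ph at 180° (staggered): CH3(0°)/COOH(300°) gauche 1.0; OCH3(120°)/Ph(180°) gauche 1.0; iPr(240°)/Ph(180°) gauche 1.6; iPr(240°)/COOH(300°) gauche 1.1 → 4.7 kcal/mol.
Ph at 240° (eclipsed): CH3(0°)/COOH(0°) eclipsed 3.4; OCH3(120°)/H(120°) eclipsed 1.4; iPr(240°)/Ph(240°) eclipsed 4.8 → 9.6 kcal/mol.
Ph at 300° (staggered): CH3(0°)/Ph(300°) gauche 0.9; CH3(0°)/COOH(60°) gauche 1.0; OCH3(120°)/COOH(60°) gauche 0.7; iPr(240°)/Ph(300°) gauche 1.6 → 4.2 kcal/mol.
Max at 240° (9.6 kcal/mol), min at 60° (3.7 kcal/mol); barrier = 5.9 kcal/mol.

5.9 kcal/mol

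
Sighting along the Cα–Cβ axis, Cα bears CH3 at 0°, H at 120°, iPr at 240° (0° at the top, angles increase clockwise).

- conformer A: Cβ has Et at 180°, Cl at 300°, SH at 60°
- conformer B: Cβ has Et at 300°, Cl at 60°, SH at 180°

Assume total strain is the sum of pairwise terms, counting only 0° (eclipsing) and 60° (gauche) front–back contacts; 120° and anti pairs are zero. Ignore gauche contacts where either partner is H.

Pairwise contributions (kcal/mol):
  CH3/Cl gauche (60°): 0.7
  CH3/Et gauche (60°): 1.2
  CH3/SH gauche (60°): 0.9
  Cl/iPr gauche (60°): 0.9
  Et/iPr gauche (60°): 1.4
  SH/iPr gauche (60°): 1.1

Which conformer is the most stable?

A

A (staggered): CH3(0°)/Cl(300°) gauche 0.7; CH3(0°)/SH(60°) gauche 0.9; iPr(240°)/Et(180°) gauche 1.4; iPr(240°)/Cl(300°) gauche 0.9 → 3.9 kcal/mol.
B (staggered): CH3(0°)/Et(300°) gauche 1.2; CH3(0°)/Cl(60°) gauche 0.7; iPr(240°)/Et(300°) gauche 1.4; iPr(240°)/SH(180°) gauche 1.1 → 4.4 kcal/mol.
A has the lowest total (3.9 kcal/mol).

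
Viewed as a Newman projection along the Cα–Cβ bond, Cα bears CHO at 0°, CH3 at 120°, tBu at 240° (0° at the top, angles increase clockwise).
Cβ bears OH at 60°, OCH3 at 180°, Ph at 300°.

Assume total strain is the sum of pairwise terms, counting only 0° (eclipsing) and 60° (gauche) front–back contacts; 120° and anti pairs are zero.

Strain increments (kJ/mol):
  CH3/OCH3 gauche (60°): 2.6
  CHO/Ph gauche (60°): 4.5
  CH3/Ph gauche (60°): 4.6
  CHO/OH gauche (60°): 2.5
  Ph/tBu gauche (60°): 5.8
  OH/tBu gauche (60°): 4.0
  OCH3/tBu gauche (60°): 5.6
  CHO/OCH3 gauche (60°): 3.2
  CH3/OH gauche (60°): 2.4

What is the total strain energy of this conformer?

23.4 kJ/mol

This conformer (staggered): CHO–OH gauche, CHO–Ph gauche, CH3–OH gauche, CH3–OCH3 gauche, tBu–OCH3 gauche, tBu–Ph gauche; 2.5 + 4.5 + 2.4 + 2.6 + 5.6 + 5.8 = 23.4 kJ/mol.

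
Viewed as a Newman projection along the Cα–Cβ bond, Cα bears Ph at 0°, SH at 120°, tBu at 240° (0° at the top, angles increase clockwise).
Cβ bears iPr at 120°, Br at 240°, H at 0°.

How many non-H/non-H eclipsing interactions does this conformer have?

2

Non-H eclipsing pairs: SH(120°)/iPr(120°); tBu(240°)/Br(240°) — 2 interactions.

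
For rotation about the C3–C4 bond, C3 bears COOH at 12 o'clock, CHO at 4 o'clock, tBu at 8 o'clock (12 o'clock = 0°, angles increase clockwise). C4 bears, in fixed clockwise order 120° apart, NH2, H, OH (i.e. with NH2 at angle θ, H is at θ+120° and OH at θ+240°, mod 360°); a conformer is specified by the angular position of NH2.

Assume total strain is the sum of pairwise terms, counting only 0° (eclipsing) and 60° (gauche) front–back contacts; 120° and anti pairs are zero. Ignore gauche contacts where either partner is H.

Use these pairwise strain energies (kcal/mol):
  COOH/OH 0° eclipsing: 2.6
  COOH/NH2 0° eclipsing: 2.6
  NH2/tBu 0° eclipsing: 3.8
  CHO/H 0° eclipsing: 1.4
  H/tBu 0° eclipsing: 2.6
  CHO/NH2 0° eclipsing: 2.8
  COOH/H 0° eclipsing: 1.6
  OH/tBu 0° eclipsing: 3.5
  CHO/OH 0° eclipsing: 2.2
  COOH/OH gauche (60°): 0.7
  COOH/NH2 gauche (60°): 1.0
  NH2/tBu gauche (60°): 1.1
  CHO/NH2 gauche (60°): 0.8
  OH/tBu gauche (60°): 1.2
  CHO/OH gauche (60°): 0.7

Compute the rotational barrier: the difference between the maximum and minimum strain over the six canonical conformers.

4.7 kcal/mol

NH2 at 0° (eclipsed): COOH–NH2 eclipsed, CHO–H eclipsed, tBu–OH eclipsed; 2.6 + 1.4 + 3.5 = 7.5 kcal/mol.
NH2 at 60° (staggered): COOH–NH2 gauche, COOH–OH gauche, CHO–NH2 gauche, tBu–OH gauche; 1.0 + 0.7 + 0.8 + 1.2 = 3.7 kcal/mol.
NH2 at 120° (eclipsed): COOH–OH eclipsed, CHO–NH2 eclipsed, tBu–H eclipsed; 2.6 + 2.8 + 2.6 = 8.0 kcal/mol.
NH2 at 180° (staggered): COOH–OH gauche, CHO–NH2 gauche, CHO–OH gauche, tBu–NH2 gauche; 0.7 + 0.8 + 0.7 + 1.1 = 3.3 kcal/mol.
NH2 at 240° (eclipsed): COOH–H eclipsed, CHO–OH eclipsed, tBu–NH2 eclipsed; 1.6 + 2.2 + 3.8 = 7.6 kcal/mol.
NH2 at 300° (staggered): COOH–NH2 gauche, CHO–OH gauche, tBu–NH2 gauche, tBu–OH gauche; 1.0 + 0.7 + 1.1 + 1.2 = 4.0 kcal/mol.
Max at 120° (8.0 kcal/mol), min at 180° (3.3 kcal/mol); barrier = 4.7 kcal/mol.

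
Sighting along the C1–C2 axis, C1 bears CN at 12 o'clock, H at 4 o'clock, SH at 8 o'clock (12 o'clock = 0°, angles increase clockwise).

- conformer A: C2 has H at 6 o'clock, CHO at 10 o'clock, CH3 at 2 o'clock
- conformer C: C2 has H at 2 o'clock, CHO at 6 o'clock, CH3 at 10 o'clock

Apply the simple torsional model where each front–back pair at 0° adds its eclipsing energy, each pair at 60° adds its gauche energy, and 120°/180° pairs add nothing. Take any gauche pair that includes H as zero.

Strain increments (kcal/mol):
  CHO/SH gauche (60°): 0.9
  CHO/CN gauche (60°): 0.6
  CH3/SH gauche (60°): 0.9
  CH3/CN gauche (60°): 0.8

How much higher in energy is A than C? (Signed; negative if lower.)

-0.3 kcal/mol

A (staggered): CN(0°)/CHO(300°) gauche 0.6; CN(0°)/CH3(60°) gauche 0.8; SH(240°)/CHO(300°) gauche 0.9 → 2.3 kcal/mol.
C (staggered): CN(0°)/CH3(300°) gauche 0.8; SH(240°)/CHO(180°) gauche 0.9; SH(240°)/CH3(300°) gauche 0.9 → 2.6 kcal/mol.
E(A) − E(C) = 2.3 − 2.6 = -0.3 kcal/mol.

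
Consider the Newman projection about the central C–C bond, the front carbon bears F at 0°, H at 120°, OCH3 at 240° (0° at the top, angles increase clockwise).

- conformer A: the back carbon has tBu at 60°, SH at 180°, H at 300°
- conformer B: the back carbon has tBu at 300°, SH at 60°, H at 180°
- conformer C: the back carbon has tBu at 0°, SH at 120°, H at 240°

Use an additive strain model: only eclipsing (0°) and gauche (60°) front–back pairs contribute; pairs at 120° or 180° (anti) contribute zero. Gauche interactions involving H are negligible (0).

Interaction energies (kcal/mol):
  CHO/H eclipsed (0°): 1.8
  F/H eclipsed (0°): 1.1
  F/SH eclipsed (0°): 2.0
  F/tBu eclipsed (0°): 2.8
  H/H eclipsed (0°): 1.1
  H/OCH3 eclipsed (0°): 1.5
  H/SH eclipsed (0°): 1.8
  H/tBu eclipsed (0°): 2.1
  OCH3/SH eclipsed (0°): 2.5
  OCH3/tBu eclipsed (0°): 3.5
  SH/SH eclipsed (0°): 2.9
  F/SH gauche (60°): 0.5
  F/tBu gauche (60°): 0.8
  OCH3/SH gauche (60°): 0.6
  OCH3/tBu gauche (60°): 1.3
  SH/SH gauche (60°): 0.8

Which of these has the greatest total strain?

A is staggered. F at 0° is gauche with tBu at 60° (0.8); OCH3 at 240° is gauche with SH at 180° (0.6). Total 1.4 kcal/mol.
B is staggered. F at 0° is gauche with tBu at 300° (0.8); F at 0° is gauche with SH at 60° (0.5); OCH3 at 240° is gauche with tBu at 300° (1.3). Total 2.6 kcal/mol.
C is eclipsed. F at 0° is eclipsed with tBu at 0° (2.8); H at 120° is eclipsed with SH at 120° (1.8); OCH3 at 240° is eclipsed with H at 240° (1.5). Total 6.1 kcal/mol.
C has the highest total (6.1 kcal/mol).

C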